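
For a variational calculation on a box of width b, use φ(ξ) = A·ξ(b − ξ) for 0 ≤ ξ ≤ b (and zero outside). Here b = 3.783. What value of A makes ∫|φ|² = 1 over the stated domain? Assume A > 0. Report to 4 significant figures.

A ≈ 0.1968

Require ∫ |φ|² dξ = 1 over the whole domain.
Carrying out the integral gives A² · b^5/30.
With b = 3.783: A² = 0.038720 and A = 0.19677.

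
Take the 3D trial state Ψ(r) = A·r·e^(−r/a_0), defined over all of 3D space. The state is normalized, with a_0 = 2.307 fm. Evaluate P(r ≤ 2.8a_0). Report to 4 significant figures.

P = ∫ |Ψ|² 4πr² dr over r ≤ 2.8a_0.
Normalization gives A² = 1/(3·π·a_0^5).
Let u = r/a_0; then A², 4π and the length scale all cancel, so P = ∫_{0}^{2.8} u^4·e^(-2·u) du ÷ ∫_{0}^{∞} u^4·e^(-2·u) du.
With ∫ u^4·e^(-2·u) du = -(u^4/2 + u^3 + 3·u^2/2 + 3·u/2 + 3/4)·e^(-2·u) + C, the region integral is ≈ 0.493387 and the full one is 3/4.
The region integral divided by the full integral gives P = 0.65785.

P ≈ 0.6578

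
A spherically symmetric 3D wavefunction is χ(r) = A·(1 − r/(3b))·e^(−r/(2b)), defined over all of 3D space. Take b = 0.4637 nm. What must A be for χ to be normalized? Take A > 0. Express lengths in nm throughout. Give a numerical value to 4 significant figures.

Require ∫ |χ|² 4πr² dr = 1 over the whole domain.
(Spherical symmetry: dV = 4πr² dr.)
The integral (without the A² prefactor) comes out to 8·π·b^3/3.
Substituting b = 0.4637 gives A² = 1.1972, so A = 1.0942.

A ≈ 1.094 nm^(-3/2)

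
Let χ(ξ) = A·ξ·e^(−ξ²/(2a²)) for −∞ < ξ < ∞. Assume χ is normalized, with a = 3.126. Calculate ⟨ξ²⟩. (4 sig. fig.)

⟨ξ^2⟩ ≈ 14.66

⟨ξ²⟩ = ∫ ξ^2 |χ|² dξ over the full domain.
Differentiating ∫e^(−αξ²) dξ = √(π/α) under α to get the higher moments, the ratio of the moment integral to the normalization integral gives ⟨ξ²⟩ = 3·a^2/2.
With a = 3.126, ⟨ξ^2⟩ = 14.658.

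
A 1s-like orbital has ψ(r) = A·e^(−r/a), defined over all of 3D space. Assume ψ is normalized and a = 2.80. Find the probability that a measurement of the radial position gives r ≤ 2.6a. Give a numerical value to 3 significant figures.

Integrate the radial probability density 4πr²|ψ|² over r ≤ 2.6a.
A² is fixed by ∫₀^∞ 4πr²|ψ|² dr = 1, i.e. A² = (π·a^3)^(−1).
Substituting u = r/a, A², 4π and the length scale all cancel in the ratio: P = ∫_{0}^{2.6} u^2·e^(-2·u) du / ∫_{0}^{∞} u^2·e^(-2·u) du.
With ∫ u^2·e^(-2·u) du = -(2·u^2 + 2·u + 1)·e^(-2·u)/4 + C, the region integral is 1/4 - 493·e^(-26/5)/100 and the full one is 1/4.
The region integral divided by the full integral gives P = 0.8912.

P ≈ 0.891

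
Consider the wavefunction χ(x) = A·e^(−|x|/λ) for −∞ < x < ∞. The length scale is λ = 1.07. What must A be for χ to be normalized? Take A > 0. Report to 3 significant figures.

The normalization condition is ∫|χ|² dx = 1 from −∞ to ∞.
Recall ∫₀^∞ x^m e^(−x/β) dx = m!·β^(m+1), ∫|χ|² dx = A²·(λ).
Hence A² = 1/[λ].
Substituting λ = 1.07 gives A² = 0.9346, so A = 0.9667.

A ≈ 0.967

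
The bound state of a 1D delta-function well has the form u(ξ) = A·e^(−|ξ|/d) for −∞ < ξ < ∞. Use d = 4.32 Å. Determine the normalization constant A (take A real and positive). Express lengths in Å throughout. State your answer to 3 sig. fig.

The normalization condition is ∫|u|² dξ = 1 from −∞ to ∞.
With ∫₀^∞ ξ^0 e^(−αξ) dξ = 0!/α^1, with u = A·e^(−|ξ|/d), the integral evaluates to A²·[d].
Plugging in d = 4.32 yields A = 0.4811.

A ≈ 0.481 Å^(-1/2)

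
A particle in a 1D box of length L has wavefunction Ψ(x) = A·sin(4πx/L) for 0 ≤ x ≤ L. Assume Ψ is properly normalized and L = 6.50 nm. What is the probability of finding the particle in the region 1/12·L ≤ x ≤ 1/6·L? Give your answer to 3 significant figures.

The probability is P = ∫ |Ψ|² dx over [1/12·L, 1/6·L].
The normalization integral ∫|Ψ|²dx over the whole domain equals L/2·A², and A² cancels in the ratio.
In terms of u = x/L (A² and the length scale cancel between numerator and denominator), P = [∫_{1/12}^{1/6} sin(4·π·u)^2 du] / [∫_{0}^{1} sin(4·π·u)^2 du].
An antiderivative of sin(4·π·u)^2 is u/2 - sin(4·π·u)·cos(4·π·u)/(8·π); evaluating from 1/12 to 1/6 gives √(3)/(16·π) + 1/24, while the full integral is 1/2.
The result is P = (√(3)/8 + π/12)/π.

P ≈ 0.152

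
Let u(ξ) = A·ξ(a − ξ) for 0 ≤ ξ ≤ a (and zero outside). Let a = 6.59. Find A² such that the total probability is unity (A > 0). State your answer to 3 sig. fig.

A^2 ≈ 0.00241

Normalization requires ∫|u|² dξ = 1, integrated from 0 to a.
Expanding the polynomial and integrating term by term, the integral (without the A² prefactor) comes out to a^5/30.
Setting this equal to 1 gives A² = 1/(a^5/30).
With a = 6.59: A² = 0.002414 and A = 0.04913.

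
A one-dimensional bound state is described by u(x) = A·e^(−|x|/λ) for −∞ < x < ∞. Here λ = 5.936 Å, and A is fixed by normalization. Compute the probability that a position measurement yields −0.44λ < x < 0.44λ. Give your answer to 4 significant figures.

P ≈ 0.5852

The probability is P = ∫ |u|² dx over [−0.44λ, 0.44λ].
Since A² = 1/(λ), this is the region integral divided by the full normalization integral.
By symmetry take twice the x ≥ 0 contribution in numerator and denominator; the 2's cancel. Substituting t = x/λ, A² and the length scale cancel in the ratio: P = ∫_{0}^{0.44} e^(-2·t) dt / ∫_{0}^{∞} e^(-2·t) dt.
With ∫ e^(-2·t) dt = -e^(-2·t)/2 + C, the region integral is 1/2 - e^(-22/25)/2 and the full one is 1/2.
Evaluating gives P = 0.58522.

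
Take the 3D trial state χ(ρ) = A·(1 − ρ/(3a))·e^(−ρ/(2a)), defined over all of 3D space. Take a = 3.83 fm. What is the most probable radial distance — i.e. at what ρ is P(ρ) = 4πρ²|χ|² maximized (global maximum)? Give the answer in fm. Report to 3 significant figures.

The maximum of P(ρ) = 4πρ²|χ|² occurs where its derivative vanishes.
This gives ρ = a.
With a = 3.83, the most probable radial distance is 3.830 fm.

ρ ≈ 3.83 fm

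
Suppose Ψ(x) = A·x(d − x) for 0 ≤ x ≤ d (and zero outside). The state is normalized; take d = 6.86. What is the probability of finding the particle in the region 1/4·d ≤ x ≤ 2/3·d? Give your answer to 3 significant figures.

|Ψ|² is the probability density, so P = ∫_{1/4·d}^{2/3·d} |Ψ|² dx.
With A² fixed by ∫|Ψ|² = 1, i.e. A² = (d^5/30)^(−1), substitute and integrate.
Substituting u = x/d, A² and the length scale cancel in the ratio: P = ∫_{1/4}^{2/3} u^2·(1 - u)^2 du / ∫_{0}^{1} u^2·(1 - u)^2 du.
An antiderivative of u^2·(1 - u)^2 is u^3·(6·u^2 - 15·u + 10)/30; evaluating from 1/4 to 2/3 gives ≈ 0.022887, while the full integral is 1/30.
Taking the ratio, P = 0.6866.

P ≈ 0.687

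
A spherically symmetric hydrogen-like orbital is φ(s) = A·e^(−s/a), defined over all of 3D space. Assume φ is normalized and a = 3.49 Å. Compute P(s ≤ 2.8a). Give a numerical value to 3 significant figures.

P = ∫ |φ|² 4πs² ds over s ≤ 2.8a.
The full normalization integral is A²·[π·a^3] = 1, fixing A².
Substituting u = s/a, A², 4π and the length scale all cancel in the ratio: P = ∫_{0}^{2.8} u^2·e^(-2·u) du / ∫_{0}^{∞} u^2·e^(-2·u) du.
An antiderivative of u^2·e^(-2·u) is -(2·u^2 + 2·u + 1)·e^(-2·u)/4; evaluating from 0 to 2.8 gives 1/4 - 557·e^(-28/5)/100, while the full integral is 1/4.
This evaluates to P = 0.9176.

P ≈ 0.918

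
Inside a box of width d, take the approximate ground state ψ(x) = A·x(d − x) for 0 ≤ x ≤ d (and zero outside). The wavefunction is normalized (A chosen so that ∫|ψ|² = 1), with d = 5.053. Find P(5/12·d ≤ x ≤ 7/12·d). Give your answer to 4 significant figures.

P ≈ 0.3068

|ψ|² is the probability density, so P = ∫_{5/12·d}^{7/12·d} |ψ|² dx.
With A² fixed by ∫|ψ|² = 1, i.e. A² = (d^5/30)^(−1), substitute and integrate.
Let u = x/d; then A² and the length scale cancel, so P = ∫_{5/12}^{7/12} u^2·(1 - u)^2 du ÷ ∫_{0}^{1} u^2·(1 - u)^2 du.
An antiderivative of u^2·(1 - u)^2 is u^3·(6·u^2 - 15·u + 10)/30; evaluating from 5/12 to 7/12 gives ≈ 0.0102254, while the full integral is 1/30.
The result is P = 0.30676.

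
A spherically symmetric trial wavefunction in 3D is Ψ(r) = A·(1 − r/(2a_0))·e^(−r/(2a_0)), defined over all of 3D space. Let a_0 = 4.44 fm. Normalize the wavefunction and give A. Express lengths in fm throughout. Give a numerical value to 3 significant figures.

A ≈ 0.0213 fm^(-3/2)

Normalization requires ∫|Ψ|² 4πr² dr = 1, integrated from 0 to ∞.
(Spherical symmetry: dV = 4πr² dr.)
With Ψ = A·(1 − r/(2a_0))·e^(−r/(2a_0)), the integral evaluates to A²·[8·π·a_0^3].
Hence A² = 1/[8·π·a_0^3].
Plugging in a_0 = 4.44 yields A = 0.02132.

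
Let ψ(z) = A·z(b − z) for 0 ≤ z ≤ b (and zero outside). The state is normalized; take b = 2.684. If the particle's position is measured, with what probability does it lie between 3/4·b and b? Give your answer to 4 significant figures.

P = ∫_{3/4·b}^{b} |ψ(z)|² dz.
The normalization integral ∫|ψ|²dz over the whole domain equals b^5/30·A², and A² cancels in the ratio.
Substituting u = z/b, A² and the length scale cancel in the ratio: P = ∫_{3/4}^{1} u^2·(1 - u)^2 du / ∫_{0}^{1} u^2·(1 - u)^2 du.
An antiderivative of u^2·(1 - u)^2 is u^3·(6·u^2 - 15·u + 10)/30; evaluating from 3/4 to 1 gives ≈ 0.00345052, while the full integral is 1/30.
Evaluating gives P = 53/512.

P ≈ 0.1035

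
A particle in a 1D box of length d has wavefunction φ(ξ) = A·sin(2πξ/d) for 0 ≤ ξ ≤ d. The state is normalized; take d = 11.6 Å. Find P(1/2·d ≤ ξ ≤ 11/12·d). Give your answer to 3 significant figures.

P ≈ 0.486

P = ∫_{1/2·d}^{11/12·d} |φ(ξ)|² dξ.
Since A² = 1/(d/2), this is the region integral divided by the full normalization integral.
Substituting u = ξ/d, A² and the length scale cancel in the ratio: P = ∫_{1/2}^{11/12} sin(2·π·u)^2 du / ∫_{0}^{1} sin(2·π·u)^2 du.
An antiderivative of sin(2·π·u)^2 is u/2 - sin(4·π·u)/(8·π); evaluating from 1/2 to 11/12 gives √(3)/(16·π) + 5/24, while the full integral is 1/2.
This works out to P = √(3)/(8·π) + 5/12.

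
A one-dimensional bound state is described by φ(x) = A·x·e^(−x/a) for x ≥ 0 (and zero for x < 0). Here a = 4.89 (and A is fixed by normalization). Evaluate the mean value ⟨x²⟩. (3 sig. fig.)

⟨x^2⟩ ≈ 71.7

By definition ⟨x²⟩ = ∫ x^2 |φ(x)|² dx.
Since the A² factors cancel between numerator and denominator, ⟨x²⟩ = 3·a^2.
With a = 4.89, ⟨x^2⟩ = 71.74.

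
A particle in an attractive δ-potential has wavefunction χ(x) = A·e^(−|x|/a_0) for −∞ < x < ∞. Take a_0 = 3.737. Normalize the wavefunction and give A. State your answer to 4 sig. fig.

A ≈ 0.5173

Normalization requires ∫|χ|² dx = 1, integrated from −∞ to ∞.
Using ∫₀^∞ xⁿ e^(−αx) dx = n!/αⁿ⁺¹, carrying out the integral gives A² · a_0.
Setting this equal to 1 gives A² = 1/(a_0).
Substituting a_0 = 3.737 gives A² = 0.26759, so A = 0.51730.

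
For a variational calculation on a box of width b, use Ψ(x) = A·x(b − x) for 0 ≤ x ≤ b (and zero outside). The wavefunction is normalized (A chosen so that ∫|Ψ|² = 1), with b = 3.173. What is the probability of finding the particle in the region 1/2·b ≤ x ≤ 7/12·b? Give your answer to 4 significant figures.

P ≈ 0.1534

P = ∫_{1/2·b}^{7/12·b} |Ψ(x)|² dx.
With A² fixed by ∫|Ψ|² = 1, i.e. A² = (b^5/30)^(−1), substitute and integrate.
Let u = x/b; then A² and the length scale cancel, so P = ∫_{1/2}^{7/12} u^2·(1 - u)^2 du ÷ ∫_{0}^{1} u^2·(1 - u)^2 du.
Using ∫ u^2·(1 - u)^2 du = u^3·(6·u^2 - 15·u + 10)/30, the numerator is ≈ 0.00511269 and the denominator is 1/30.
Evaluating gives P = 0.15338.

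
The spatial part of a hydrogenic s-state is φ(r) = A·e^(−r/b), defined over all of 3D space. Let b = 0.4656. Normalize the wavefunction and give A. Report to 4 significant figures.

Require ∫ |φ|² 4πr² dr = 1 over the whole domain.
Recall ∫₀^∞ r^m e^(−r/β) dr = m!·β^(m+1), the integral (without the A² prefactor) comes out to π·b^3.
So A² = (π·b^3)^(−1).
Plugging in b = 0.4656 yields A = 1.7758.

A ≈ 1.776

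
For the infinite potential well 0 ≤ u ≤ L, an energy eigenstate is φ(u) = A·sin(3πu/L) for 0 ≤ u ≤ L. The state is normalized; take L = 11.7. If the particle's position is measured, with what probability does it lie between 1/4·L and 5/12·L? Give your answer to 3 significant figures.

|φ|² is the probability density, so P = ∫_{1/4·L}^{5/12·L} |φ|² du.
Since A² = 1/(L/2), this is the region integral divided by the full normalization integral.
In terms of t = u/L (A² and the length scale cancel between numerator and denominator), P = [∫_{1/4}^{5/12} sin(3·π·t)^2 dt] / [∫_{0}^{1} sin(3·π·t)^2 dt].
An antiderivative of sin(3·π·t)^2 is t/2 - sin(6·π·t)/(12·π); evaluating from 1/4 to 5/12 gives 1/12 - 1/(6·π), while the full integral is 1/2.
This works out to P = (-2 + π)/(6·π).

P ≈ 0.0606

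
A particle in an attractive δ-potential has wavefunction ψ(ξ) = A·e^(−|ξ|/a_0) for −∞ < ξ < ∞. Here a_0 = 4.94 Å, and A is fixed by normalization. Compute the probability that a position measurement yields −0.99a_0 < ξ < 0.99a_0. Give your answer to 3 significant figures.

P ≈ 0.862

|ψ|² is the probability density, so P = ∫_{−0.99a_0}^{0.99a_0} |ψ|² dξ.
Since A² = 1/(a_0), this is the region integral divided by the full normalization integral.
Both integrals are even about ξ = 0, so only the ξ ≥ 0 halves are needed (the factors of 2 cancel). In terms of u = ξ/a_0 (A² and the length scale cancel between numerator and denominator), P = [∫_{0}^{0.99} e^(-2·u) du] / [∫_{0}^{∞} e^(-2·u) du].
With ∫ e^(-2·u) du = -e^(-2·u)/2 + C, the region integral is 1/2 - e^(-99/50)/2 and the full one is 1/2.
This works out to P = 0.8619.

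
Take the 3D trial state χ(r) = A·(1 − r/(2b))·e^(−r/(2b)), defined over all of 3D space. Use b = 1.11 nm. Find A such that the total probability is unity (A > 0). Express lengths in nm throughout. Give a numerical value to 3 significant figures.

The normalization condition is ∫|χ|² 4πr² dr = 1 from 0 to ∞.
The integral (without the A² prefactor) comes out to 8·π·b^3.
Hence A² = 1/[8·π·b^3].
Substituting b = 1.11 gives A² = 0.02909, so A = 0.1706.

A ≈ 0.171 nm^(-3/2)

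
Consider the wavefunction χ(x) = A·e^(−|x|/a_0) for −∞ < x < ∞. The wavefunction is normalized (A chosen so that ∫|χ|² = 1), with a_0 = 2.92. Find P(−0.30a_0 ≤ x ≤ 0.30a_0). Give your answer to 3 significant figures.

P ≈ 0.451

P = ∫_{−0.30a_0}^{0.30a_0} |χ(x)|² dx.
With A² fixed by ∫|χ|² = 1, i.e. A² = (a_0)^(−1), substitute and integrate.
Both integrals are even about x = 0, so only the x ≥ 0 halves are needed (the factors of 2 cancel). Substituting u = x/a_0, A² and the length scale cancel in the ratio: P = ∫_{0}^{0.30} e^(-2·u) du / ∫_{0}^{∞} e^(-2·u) du.
An antiderivative of e^(-2·u) is -e^(-2·u)/2; evaluating from 0 to 0.30 gives 1/2 - e^(-3/5)/2, while the full integral is 1/2.
Evaluating gives P = 0.4512.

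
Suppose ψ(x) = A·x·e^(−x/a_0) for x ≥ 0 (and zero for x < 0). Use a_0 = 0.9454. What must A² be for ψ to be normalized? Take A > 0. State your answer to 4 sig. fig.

We need A² ∫|f|² dx = 1, taking the integral from 0 to ∞.
Carrying out the integral gives A² · a_0^3/4.
Hence A² = 1/[a_0^3/4].
Substituting a_0 = 0.9454 gives A² = 4.7338, so A = 2.1757.

A^2 ≈ 4.734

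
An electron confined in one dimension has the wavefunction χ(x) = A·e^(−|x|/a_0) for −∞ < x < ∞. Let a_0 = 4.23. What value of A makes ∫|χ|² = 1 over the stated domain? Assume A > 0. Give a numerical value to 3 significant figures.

The normalization condition is ∫|χ|² dx = 1 from −∞ to ∞.
Carrying out the integral gives A² · a_0.
Plugging in a_0 = 4.23 yields A = 0.4862.

A ≈ 0.486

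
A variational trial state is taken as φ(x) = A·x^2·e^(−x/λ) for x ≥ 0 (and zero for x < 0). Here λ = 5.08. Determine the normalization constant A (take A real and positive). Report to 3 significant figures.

A ≈ 0.0199

The normalization condition is ∫|φ|² dx = 1 from 0 to ∞.
With ∫₀^∞ x^4 e^(−αx) dx = 4!/α^5, with φ = A·x^2·e^(−x/λ), the integral evaluates to A²·[3·λ^5/4].
Substituting λ = 5.08 gives A² = 0.0003941, so A = 0.01985.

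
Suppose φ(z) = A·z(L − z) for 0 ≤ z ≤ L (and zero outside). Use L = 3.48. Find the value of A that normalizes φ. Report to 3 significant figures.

We need A² ∫|f|² dz = 1, taking the integral from 0 to L.
The integral (without the A² prefactor) comes out to L^5/30.
With L = 3.48: A² = 0.05878 and A = 0.2424.

A ≈ 0.242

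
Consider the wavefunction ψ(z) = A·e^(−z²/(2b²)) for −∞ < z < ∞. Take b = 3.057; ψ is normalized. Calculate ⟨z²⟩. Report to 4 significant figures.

⟨z²⟩ = ∫ z^2 |ψ|² dz over the full domain.
Since the A² factors cancel between numerator and denominator, ⟨z²⟩ = b^2/2.
Putting b = 3.057 gives 4.6726.

⟨z^2⟩ ≈ 4.673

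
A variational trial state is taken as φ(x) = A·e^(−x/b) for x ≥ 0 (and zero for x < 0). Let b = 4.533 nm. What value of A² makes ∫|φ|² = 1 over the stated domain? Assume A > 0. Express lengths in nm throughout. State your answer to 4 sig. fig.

Normalization requires ∫|φ|² dx = 1, integrated from 0 to ∞.
Using ∫₀^∞ xⁿ e^(−αx) dx = n!/αⁿ⁺¹, ∫|φ|² dx = A²·(b/2).
So A² = (b/2)^(−1).
With b = 4.533: A² = 0.44121 and A = 0.66424.

A^2 ≈ 0.4412 nm^(-1)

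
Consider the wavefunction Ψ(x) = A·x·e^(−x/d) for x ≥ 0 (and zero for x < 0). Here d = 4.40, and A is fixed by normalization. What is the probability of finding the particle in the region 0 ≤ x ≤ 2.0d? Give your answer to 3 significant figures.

The probability is P = ∫ |Ψ|² dx over [0, 2.0d].
Since A² = 1/(d^3/4), this is the region integral divided by the full normalization integral.
Substituting u = x/d, A² and the length scale cancel in the ratio: P = ∫_{0}^{2.0} u^2·e^(-2·u) du / ∫_{0}^{∞} u^2·e^(-2·u) du.
An antiderivative of u^2·e^(-2·u) is -(2·u^2 + 2·u + 1)·e^(-2·u)/4; evaluating from 0 to 2.0 gives 1/4 - 13·e^(-4)/4, while the full integral is 1/4.
This works out to P = 0.7619.

P ≈ 0.762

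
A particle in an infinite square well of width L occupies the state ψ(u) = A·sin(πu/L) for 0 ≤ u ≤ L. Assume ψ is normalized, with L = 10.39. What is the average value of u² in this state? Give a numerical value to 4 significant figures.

⟨u^2⟩ ≈ 30.52

⟨u²⟩ = ∫ u^2 |ψ|² du over the full domain.
With ∫₀^L sin²(nπu/L) du = L/2, the ratio of the moment integral to the normalization integral gives ⟨u²⟩ = -L^2/(2·π^2) + L^2/3.
Putting L = 10.39 gives 30.515.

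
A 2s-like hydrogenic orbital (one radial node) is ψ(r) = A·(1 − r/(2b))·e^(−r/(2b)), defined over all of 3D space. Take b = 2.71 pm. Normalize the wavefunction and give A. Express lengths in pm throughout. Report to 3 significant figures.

A ≈ 0.0447 pm^(-3/2)

The normalization condition is ∫|ψ|² 4πr² dr = 1 from 0 to ∞.
Carrying out the integral gives A² · 8·π·b^3.
So A² = (8·π·b^3)^(−1).
Substituting b = 2.71 gives A² = 0.001999, so A = 0.04471.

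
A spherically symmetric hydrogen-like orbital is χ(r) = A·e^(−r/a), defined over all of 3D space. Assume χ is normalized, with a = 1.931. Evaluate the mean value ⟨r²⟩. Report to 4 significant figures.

The expectation value is the |χ|²-weighted average of r^2: ∫ r^2|χ|² 4πr² dr.
The ratio of the moment integral to the normalization integral gives ⟨r²⟩ = 3·a^2.
Putting a = 1.931 gives 11.186.

⟨r^2⟩ ≈ 11.19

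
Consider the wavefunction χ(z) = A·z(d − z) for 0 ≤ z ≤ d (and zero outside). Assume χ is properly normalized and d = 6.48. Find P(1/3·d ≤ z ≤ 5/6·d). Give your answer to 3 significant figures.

P ≈ 0.755

|χ|² is the probability density, so P = ∫_{1/3·d}^{5/6·d} |χ|² dz.
The normalization integral ∫|χ|²dz over the whole domain equals d^5/30·A², and A² cancels in the ratio.
Let u = z/d; then A² and the length scale cancel, so P = ∫_{1/3}^{5/6} u^2·(1 - u)^2 du ÷ ∫_{0}^{1} u^2·(1 - u)^2 du.
An antiderivative of u^2·(1 - u)^2 is u^3·(6·u^2 - 15·u + 10)/30; evaluating from 1/3 to 5/6 gives 163/6480, while the full integral is 1/30.
Taking the ratio, P = 163/216.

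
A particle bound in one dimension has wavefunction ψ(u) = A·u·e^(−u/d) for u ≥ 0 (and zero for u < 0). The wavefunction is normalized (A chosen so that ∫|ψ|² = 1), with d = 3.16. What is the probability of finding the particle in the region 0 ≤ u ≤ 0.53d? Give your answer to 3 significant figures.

The probability is P = ∫ |ψ|² du over [0, 0.53d].
With A² fixed by ∫|ψ|² = 1, i.e. A² = (d^3/4)^(−1), substitute and integrate.
In terms of t = u/d (A² and the length scale cancel between numerator and denominator), P = [∫_{0}^{0.53} t^2·e^(-2·t) dt] / [∫_{0}^{∞} t^2·e^(-2·t) dt].
An antiderivative of t^2·e^(-2·t) is -(2·t^2 + 2·t + 1)·e^(-2·t)/4; evaluating from 0 to 0.53 gives ≈ 0.022916, while the full integral is 1/4.
Evaluating gives P = 0.09166.

P ≈ 0.0917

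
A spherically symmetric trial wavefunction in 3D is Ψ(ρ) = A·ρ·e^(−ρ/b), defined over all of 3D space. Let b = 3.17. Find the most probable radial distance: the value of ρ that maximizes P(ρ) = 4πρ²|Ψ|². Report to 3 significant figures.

ρ ≈ 6.34

Set d/dρ [P(ρ) = 4πρ²|Ψ|²] = 0 and solve for ρ > 0.
This gives ρ = 2·b.
With b = 3.17, the most probable radial distance is 6.340.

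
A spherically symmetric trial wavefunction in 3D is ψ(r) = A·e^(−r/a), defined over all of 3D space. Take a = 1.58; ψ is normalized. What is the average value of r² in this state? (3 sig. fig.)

⟨r^2⟩ ≈ 7.49

By definition ⟨r²⟩ = ∫ r^2 |ψ(r)|² 4πr² dr.
Recall ∫₀^∞ r^m e^(−r/β) dr = m!·β^(m+1), the ratio of the moment integral to the normalization integral gives ⟨r²⟩ = 3·a^2.
Putting a = 1.58 gives 7.489.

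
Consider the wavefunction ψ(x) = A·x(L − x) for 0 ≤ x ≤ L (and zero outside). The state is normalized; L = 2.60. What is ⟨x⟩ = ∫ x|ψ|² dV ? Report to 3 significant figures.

⟨x⟩ ≈ 1.30

By definition ⟨x⟩ = ∫ x |ψ(x)|² dx.
Evaluating both integrals, ⟨x⟩ = L/2.
With L = 2.60, ⟨x⟩ = 1.300.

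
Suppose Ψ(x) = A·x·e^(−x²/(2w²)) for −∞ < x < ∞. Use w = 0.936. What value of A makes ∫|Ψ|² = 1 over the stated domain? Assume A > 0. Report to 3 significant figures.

Normalization requires ∫|Ψ|² dx = 1, integrated from −∞ to ∞.
Using the Gaussian integral ∫_{−∞}^{∞} e^(−αx²) dx = √(π/α), carrying out the integral gives A² · √(π)·w^3/2.
Setting this equal to 1 gives A² = 1/(√(π)·w^3/2).
With w = 0.936: A² = 1.376 and A = 1.173.

A ≈ 1.17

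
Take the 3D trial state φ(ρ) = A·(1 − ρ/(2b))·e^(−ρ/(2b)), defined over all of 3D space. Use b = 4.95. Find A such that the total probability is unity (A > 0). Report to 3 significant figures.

We need A² ∫|f|² 4πρ² dρ = 1, taking the integral from 0 to ∞.
Recall ∫₀^∞ ρ^m e^(−ρ/β) dρ = m!·β^(m+1), carrying out the integral gives A² · 8·π·b^3.
Substituting b = 4.95 gives A² = 0.0003281, so A = 0.01811.

A ≈ 0.0181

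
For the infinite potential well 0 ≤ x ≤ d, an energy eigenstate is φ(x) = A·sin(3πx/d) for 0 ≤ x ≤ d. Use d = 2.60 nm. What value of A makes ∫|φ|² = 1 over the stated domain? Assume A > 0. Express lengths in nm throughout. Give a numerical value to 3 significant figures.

Require ∫ |φ|² dx = 1 over the whole domain.
With ∫₀^d sin²(nπx/d) dx = d/2, ∫|φ|² dx = A²·(d/2).
So A² = (d/2)^(−1).
Substituting d = 2.60 gives A² = 0.7692, so A = 0.8771.

A ≈ 0.877 nm^(-1/2)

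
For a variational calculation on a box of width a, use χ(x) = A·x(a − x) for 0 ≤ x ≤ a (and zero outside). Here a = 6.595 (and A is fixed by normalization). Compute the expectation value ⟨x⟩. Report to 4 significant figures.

⟨x⟩ ≈ 3.298

The expectation value is the |χ|²-weighted average of x: ∫ x|χ|² dx.
Since the A² factors cancel between numerator and denominator, ⟨x⟩ = a/2.
Putting a = 6.595 gives 3.2975.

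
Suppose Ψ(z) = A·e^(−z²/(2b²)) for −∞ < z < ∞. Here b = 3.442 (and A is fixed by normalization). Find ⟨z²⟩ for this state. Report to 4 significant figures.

⟨z^2⟩ ≈ 5.924

The expectation value is the |Ψ|²-weighted average of z^2: ∫ z^2|Ψ|² dz.
The ratio of the moment integral to the normalization integral gives ⟨z²⟩ = b^2/2.
With b = 3.442, ⟨z^2⟩ = 5.9237.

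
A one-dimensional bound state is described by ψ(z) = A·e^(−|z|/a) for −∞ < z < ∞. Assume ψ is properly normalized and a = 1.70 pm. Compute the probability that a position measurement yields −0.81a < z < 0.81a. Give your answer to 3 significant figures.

|ψ|² is the probability density, so P = ∫_{−0.81a}^{0.81a} |ψ|² dz.
With A² fixed by ∫|ψ|² = 1, i.e. A² = (a)^(−1), substitute and integrate.
By symmetry take twice the z ≥ 0 contribution in numerator and denominator; the 2's cancel. Let u = z/a; then A² and the length scale cancel, so P = ∫_{0}^{0.81} e^(-2·u) du ÷ ∫_{0}^{∞} e^(-2·u) du.
An antiderivative of e^(-2·u) is -e^(-2·u)/2; evaluating from 0 to 0.81 gives 1/2 - e^(-81/50)/2, while the full integral is 1/2.
This works out to P = 0.8021.

P ≈ 0.802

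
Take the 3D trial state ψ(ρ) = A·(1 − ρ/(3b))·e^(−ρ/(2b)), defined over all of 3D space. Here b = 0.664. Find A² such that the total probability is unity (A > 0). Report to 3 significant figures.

Require ∫ |ψ|² 4πρ² dρ = 1 over the whole domain.
In 3D with spherical symmetry the volume element is 4πρ² dρ.
Recall ∫₀^∞ ρ^m e^(−ρ/β) dρ = m!·β^(m+1), ∫|ψ|² 4πρ² dρ = A²·(8·π·b^3/3).
Hence A² = 1/[8·π·b^3/3].
With b = 0.664: A² = 0.4077 and A = 0.6385.

A^2 ≈ 0.408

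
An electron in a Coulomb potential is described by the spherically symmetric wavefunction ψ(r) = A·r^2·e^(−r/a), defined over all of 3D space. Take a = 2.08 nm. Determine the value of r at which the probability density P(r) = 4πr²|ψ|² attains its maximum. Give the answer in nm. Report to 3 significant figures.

Set d/dr [P(r) = 4πr²|ψ|²] = 0 and solve for r > 0.
This gives r = 3·a.
With a = 2.08, the most probable radial distance is 6.240 nm.

r ≈ 6.24 nm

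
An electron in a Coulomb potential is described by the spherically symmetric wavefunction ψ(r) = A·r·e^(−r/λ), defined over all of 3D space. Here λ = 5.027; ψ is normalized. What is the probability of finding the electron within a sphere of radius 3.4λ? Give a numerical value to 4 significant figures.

Integrate the radial probability density 4πr²|ψ|² over r ≤ 3.4λ.
A² is fixed by ∫₀^∞ 4πr²|ψ|² dr = 1, i.e. A² = (3·π·λ^5)^(−1).
In terms of u = r/λ (A², 4π and the length scale all cancel between numerator and denominator), P = [∫_{0}^{3.4} u^4·e^(-2·u) du] / [∫_{0}^{∞} u^4·e^(-2·u) du].
An antiderivative of u^4·e^(-2·u) is -(u^4/2 + u^3 + 3·u^2/2 + 3·u/2 + 3/4)·e^(-2·u); evaluating from 0 to 3.4 gives ≈ 0.605977, while the full integral is 3/4.
Taking the ratio yields P = 0.80797.

P ≈ 0.8080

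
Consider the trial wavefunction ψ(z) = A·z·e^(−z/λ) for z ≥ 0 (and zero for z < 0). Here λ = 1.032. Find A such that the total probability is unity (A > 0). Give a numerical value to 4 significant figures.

The normalization condition is ∫|ψ|² dz = 1 from 0 to ∞.
With ∫₀^∞ z^2 e^(−αz) dz = 2!/α^3, with ψ = A·z·e^(−z/λ), the integral evaluates to A²·[λ^3/4].
Hence A² = 1/[λ^3/4].
Substituting λ = 1.032 gives A² = 3.6393, so A = 1.9077.

A ≈ 1.908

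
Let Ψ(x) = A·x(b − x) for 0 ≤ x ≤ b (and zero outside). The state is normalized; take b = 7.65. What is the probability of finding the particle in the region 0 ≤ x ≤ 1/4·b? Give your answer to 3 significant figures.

P ≈ 0.104

|Ψ|² is the probability density, so P = ∫_{0}^{1/4·b} |Ψ|² dx.
Since A² = 1/(b^5/30), this is the region integral divided by the full normalization integral.
Let u = x/b; then A² and the length scale cancel, so P = ∫_{0}^{1/4} u^2·(1 - u)^2 du ÷ ∫_{0}^{1} u^2·(1 - u)^2 du.
An antiderivative of u^2·(1 - u)^2 is u^3·(6·u^2 - 15·u + 10)/30; evaluating from 0 to 1/4 gives ≈ 0.0034505, while the full integral is 1/30.
Taking the ratio, P = 53/512.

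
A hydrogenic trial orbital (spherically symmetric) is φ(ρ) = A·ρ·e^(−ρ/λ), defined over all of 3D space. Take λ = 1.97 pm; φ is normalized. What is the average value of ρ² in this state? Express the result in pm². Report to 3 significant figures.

⟨ρ^2⟩ ≈ 29.1 pm^2

The expectation value is the |φ|²-weighted average of ρ^2: ∫ ρ^2|φ|² 4πρ² dρ.
Using ∫₀^∞ ρⁿ e^(−αρ) dρ = n!/αⁿ⁺¹, evaluating both integrals, ⟨ρ²⟩ = 15·λ^2/2.
With λ = 1.97, ⟨ρ^2⟩ = 29.11.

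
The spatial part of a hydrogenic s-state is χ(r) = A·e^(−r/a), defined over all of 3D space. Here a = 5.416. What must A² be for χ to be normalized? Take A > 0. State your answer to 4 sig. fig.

Require ∫ |χ|² 4πr² dr = 1 over the whole domain.
The angular integral contributes 4π, leaving ∫₀^∞ r²|χ|² dr.
With χ = A·e^(−r/a), the integral evaluates to A²·[π·a^3].
Setting this equal to 1 gives A² = 1/(π·a^3).
Substituting a = 5.416 gives A² = 0.0020036, so A = 0.044762.

A^2 ≈ 0.002004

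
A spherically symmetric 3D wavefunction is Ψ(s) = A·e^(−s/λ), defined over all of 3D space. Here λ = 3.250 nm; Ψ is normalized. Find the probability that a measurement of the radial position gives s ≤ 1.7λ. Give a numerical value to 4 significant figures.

P ≈ 0.6603

P = ∫ |Ψ|² 4πs² ds over s ≤ 1.7λ.
Normalization gives A² = 1/(π·λ^3).
Substituting u = s/λ, A², 4π and the length scale all cancel in the ratio: P = ∫_{0}^{1.7} u^2·e^(-2·u) du / ∫_{0}^{∞} u^2·e^(-2·u) du.
Using ∫ u^2·e^(-2·u) du = -(2·u^2 + 2·u + 1)·e^(-2·u)/4, the numerator is 1/4 - 509·e^(-17/5)/200 and the denominator is 1/4.
This evaluates to P = 0.66026.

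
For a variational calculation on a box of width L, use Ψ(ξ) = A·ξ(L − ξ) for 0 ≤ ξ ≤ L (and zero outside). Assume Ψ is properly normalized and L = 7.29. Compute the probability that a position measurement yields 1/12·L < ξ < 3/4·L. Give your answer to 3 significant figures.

P ≈ 0.891

P = ∫_{1/12·L}^{3/4·L} |Ψ(ξ)|² dξ.
Since A² = 1/(L^5/30), this is the region integral divided by the full normalization integral.
In terms of u = ξ/L (A² and the length scale cancel between numerator and denominator), P = [∫_{1/12}^{3/4} u^2·(1 - u)^2 du] / [∫_{0}^{1} u^2·(1 - u)^2 du].
With ∫ u^2·(1 - u)^2 du = u^3·(6·u^2 - 15·u + 10)/30 + C, the region integral is ≈ 0.029713 and the full one is 1/30.
Taking the ratio, P = 4621/5184.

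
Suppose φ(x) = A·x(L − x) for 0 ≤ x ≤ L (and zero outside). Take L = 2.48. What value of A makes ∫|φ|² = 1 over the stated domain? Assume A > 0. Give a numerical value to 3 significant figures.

The normalization condition is ∫|φ|² dx = 1 from 0 to L.
∫|φ|² dx = A²·(L^5/30).
Substituting L = 2.48 gives A² = 0.3198, so A = 0.5655.

A ≈ 0.565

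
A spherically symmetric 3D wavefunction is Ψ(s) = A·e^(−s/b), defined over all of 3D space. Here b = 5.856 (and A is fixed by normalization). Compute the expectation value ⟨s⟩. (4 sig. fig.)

The expectation value is the |Ψ|²-weighted average of s: ∫ s|Ψ|² 4πs² ds.
Using ∫₀^∞ sⁿ e^(−αs) ds = n!/αⁿ⁺¹, evaluating both integrals, ⟨s⟩ = 3·b/2.
With b = 5.856, ⟨s⟩ = 8.7840.

⟨s⟩ ≈ 8.784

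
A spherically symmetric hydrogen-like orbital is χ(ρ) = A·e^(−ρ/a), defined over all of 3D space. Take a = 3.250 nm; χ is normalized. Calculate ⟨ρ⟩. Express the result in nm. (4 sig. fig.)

⟨ρ⟩ ≈ 4.875 nm

The expectation value is the |χ|²-weighted average of ρ: ∫ ρ|χ|² 4πρ² dρ.
Using ∫₀^∞ ρⁿ e^(−αρ) dρ = n!/αⁿ⁺¹, since the A² factors cancel between numerator and denominator, ⟨ρ⟩ = 3·a/2.
With a = 3.250, ⟨ρ⟩ = 4.8750.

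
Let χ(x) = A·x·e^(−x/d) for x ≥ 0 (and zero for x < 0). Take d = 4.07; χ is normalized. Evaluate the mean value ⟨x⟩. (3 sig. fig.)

By definition ⟨x⟩ = ∫ x |χ(x)|² dx.
With ∫₀^∞ x^3 e^(−αx) dx = 3!/α^4, evaluating both integrals, ⟨x⟩ = 3·d/2.
With d = 4.07, ⟨x⟩ = 6.105.

⟨x⟩ ≈ 6.11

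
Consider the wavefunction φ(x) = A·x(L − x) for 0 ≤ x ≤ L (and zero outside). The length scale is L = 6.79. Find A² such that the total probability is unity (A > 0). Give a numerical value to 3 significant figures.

The normalization condition is ∫|φ|² dx = 1 from 0 to L.
Expanding the polynomial and integrating term by term, ∫|φ|² dx = A²·(L^5/30).
With L = 6.79: A² = 0.002079 and A = 0.04559.

A^2 ≈ 0.00208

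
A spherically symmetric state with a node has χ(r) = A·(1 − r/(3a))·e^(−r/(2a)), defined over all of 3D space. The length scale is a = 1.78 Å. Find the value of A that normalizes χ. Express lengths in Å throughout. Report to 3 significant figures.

A ≈ 0.145 Å^(-3/2)

Require ∫ |χ|² 4πr² dr = 1 over the whole domain.
In 3D with spherical symmetry the volume element is 4πr² dr.
Recall ∫₀^∞ r^m e^(−r/β) dr = m!·β^(m+1), ∫|χ|² 4πr² dr = A²·(8·π·a^3/3).
So A² = (8·π·a^3/3)^(−1).
Substituting a = 1.78 gives A² = 0.02117, so A = 0.1455.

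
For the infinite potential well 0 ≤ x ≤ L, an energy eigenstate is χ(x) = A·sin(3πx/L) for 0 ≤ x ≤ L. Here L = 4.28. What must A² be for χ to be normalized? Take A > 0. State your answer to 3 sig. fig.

We need A² ∫|f|² dx = 1, taking the integral from 0 to L.
The integral (without the A² prefactor) comes out to L/2.
So A² = (L/2)^(−1).
Plugging in L = 4.28 yields A = 0.6836.

A^2 ≈ 0.467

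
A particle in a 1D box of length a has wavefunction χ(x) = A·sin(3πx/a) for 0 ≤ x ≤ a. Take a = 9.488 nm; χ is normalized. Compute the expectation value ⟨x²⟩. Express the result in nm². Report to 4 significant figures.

⟨x²⟩ = ∫ x^2 |χ|² dx over the full domain.
With ∫₀^a sin²(nπx/a) dx = a/2, the ratio of the moment integral to the normalization integral gives ⟨x²⟩ = -a^2/(18·π^2) + a^2/3.
Putting a = 9.488 gives 29.501.

⟨x^2⟩ ≈ 29.50 nm^2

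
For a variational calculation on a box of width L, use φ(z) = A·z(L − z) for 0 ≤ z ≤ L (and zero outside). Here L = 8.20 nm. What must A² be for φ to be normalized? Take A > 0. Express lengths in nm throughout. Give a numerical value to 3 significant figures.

A^2 ≈ 0.000809 nm^(-5)

The normalization condition is ∫|φ|² dz = 1 from 0 to L.
Expanding the polynomial and integrating term by term, with φ = A·z(L − z), the integral evaluates to A²·[L^5/30].
With L = 8.20: A² = 0.0008092 and A = 0.02845.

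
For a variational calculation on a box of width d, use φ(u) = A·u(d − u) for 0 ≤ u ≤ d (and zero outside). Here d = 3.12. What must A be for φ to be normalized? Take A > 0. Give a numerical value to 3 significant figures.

A ≈ 0.319

Normalization requires ∫|φ|² du = 1, integrated from 0 to d.
∫|φ|² du = A²·(d^5/30).
Hence A² = 1/[d^5/30].
With d = 3.12: A² = 0.1015 and A = 0.3185.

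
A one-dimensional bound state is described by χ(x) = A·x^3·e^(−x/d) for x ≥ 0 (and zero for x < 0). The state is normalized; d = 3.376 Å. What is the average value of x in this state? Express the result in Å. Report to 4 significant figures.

⟨x⟩ ≈ 11.82 Å

The expectation value is the |χ|²-weighted average of x: ∫ x|χ|² dx.
Since the A² factors cancel between numerator and denominator, ⟨x⟩ = 7·d/2.
Putting d = 3.376 gives 11.816.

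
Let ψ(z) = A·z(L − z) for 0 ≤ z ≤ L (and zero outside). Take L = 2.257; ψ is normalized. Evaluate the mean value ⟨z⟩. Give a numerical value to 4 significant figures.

The expectation value is the |ψ|²-weighted average of z: ∫ z|ψ|² dz.
Evaluating both integrals, ⟨z⟩ = L/2.
Putting L = 2.257 gives 1.1285.

⟨z⟩ ≈ 1.129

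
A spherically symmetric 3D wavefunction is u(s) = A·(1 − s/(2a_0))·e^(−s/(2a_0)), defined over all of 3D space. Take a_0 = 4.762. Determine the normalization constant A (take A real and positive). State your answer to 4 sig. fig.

A ≈ 0.01920

Require ∫ |u|² 4πs² ds = 1 over the whole domain.
In 3D with spherical symmetry the volume element is 4πs² ds.
With u = A·(1 − s/(2a_0))·e^(−s/(2a_0)), the integral evaluates to A²·[8·π·a_0^3].
Setting this equal to 1 gives A² = 1/(8·π·a_0^3).
Plugging in a_0 = 4.762 yields A = 0.019195.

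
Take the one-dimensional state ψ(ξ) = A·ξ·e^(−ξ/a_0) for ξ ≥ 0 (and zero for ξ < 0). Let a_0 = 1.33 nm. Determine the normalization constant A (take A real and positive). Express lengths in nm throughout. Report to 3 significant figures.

A ≈ 1.30 nm^(-3/2)

We need A² ∫|f|² dξ = 1, taking the integral from 0 to ∞.
Carrying out the integral gives A² · a_0^3/4.
With a_0 = 1.33: A² = 1.700 and A = 1.304.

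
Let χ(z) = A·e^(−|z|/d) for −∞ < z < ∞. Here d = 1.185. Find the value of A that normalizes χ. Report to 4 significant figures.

Require ∫ |χ|² dz = 1 over the whole domain.
∫|χ|² dz = A²·(d).
So A² = (d)^(−1).
Plugging in d = 1.185 yields A = 0.91863.

A ≈ 0.9186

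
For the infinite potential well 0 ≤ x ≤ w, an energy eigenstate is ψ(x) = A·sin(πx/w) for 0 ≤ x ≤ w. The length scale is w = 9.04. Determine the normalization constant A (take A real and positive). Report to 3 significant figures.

A ≈ 0.470

The normalization condition is ∫|ψ|² dx = 1 from 0 to w.
With ∫₀^w sin²(nπx/w) dx = w/2, with ψ = A·sin(πx/w), the integral evaluates to A²·[w/2].
So A² = (w/2)^(−1).
Substituting w = 9.04 gives A² = 0.2212, so A = 0.4704.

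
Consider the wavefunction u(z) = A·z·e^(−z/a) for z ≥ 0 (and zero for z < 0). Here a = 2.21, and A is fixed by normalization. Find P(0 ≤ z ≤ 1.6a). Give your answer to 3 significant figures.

P ≈ 0.620

P = ∫_{0}^{1.6a} |u(z)|² dz.
With A² fixed by ∫|u|² = 1, i.e. A² = (a^3/4)^(−1), substitute and integrate.
Let t = z/a; then A² and the length scale cancel, so P = ∫_{0}^{1.6} t^2·e^(-2·t) dt ÷ ∫_{0}^{∞} t^2·e^(-2·t) dt.
Using ∫ t^2·e^(-2·t) dt = -(2·t^2 + 2·t + 1)·e^(-2·t)/4, the numerator is 1/4 - 233·e^(-16/5)/100 and the denominator is 1/4.
The result is P = 0.6201.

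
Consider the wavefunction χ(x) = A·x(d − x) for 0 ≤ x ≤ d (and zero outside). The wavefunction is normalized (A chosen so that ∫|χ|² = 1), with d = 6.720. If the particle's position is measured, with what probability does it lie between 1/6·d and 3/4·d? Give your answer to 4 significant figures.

P ≈ 0.8610

P = ∫_{1/6·d}^{3/4·d} |χ(x)|² dx.
The normalization integral ∫|χ|²dx over the whole domain equals d^5/30·A², and A² cancels in the ratio.
In terms of u = x/d (A² and the length scale cancel between numerator and denominator), P = [∫_{1/6}^{3/4} u^2·(1 - u)^2 du] / [∫_{0}^{1} u^2·(1 - u)^2 du].
An antiderivative of u^2·(1 - u)^2 is u^3·(6·u^2 - 15·u + 10)/30; evaluating from 1/6 to 3/4 gives ≈ 0.0286997, while the full integral is 1/30.
Evaluating gives P = 0.86099.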